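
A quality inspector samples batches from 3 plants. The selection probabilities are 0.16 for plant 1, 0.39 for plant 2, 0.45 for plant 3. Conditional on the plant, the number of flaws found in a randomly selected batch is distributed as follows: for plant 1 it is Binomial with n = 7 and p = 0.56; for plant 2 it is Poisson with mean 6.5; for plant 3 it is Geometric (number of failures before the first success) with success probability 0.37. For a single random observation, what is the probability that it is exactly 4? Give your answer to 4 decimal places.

Conditional on each plant, P(X = 4): 1: 0.29321; 2: 0.111822; 3: 0.058286.
By total probability, P(X = 4) = 0.16·0.29321 + 0.39·0.111822 + 0.45·0.058286 = 0.116753.

0.1168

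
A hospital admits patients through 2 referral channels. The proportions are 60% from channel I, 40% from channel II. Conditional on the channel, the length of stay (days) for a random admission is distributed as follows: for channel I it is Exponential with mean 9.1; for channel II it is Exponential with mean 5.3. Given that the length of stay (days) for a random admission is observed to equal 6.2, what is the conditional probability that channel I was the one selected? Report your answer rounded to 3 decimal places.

Likelihoods f(6.2 | ·): I: 0.0555988; II: 0.0585709.
Posterior ∝ prior × likelihood. Numerator for I: 0.6·0.0555988 = 0.0333593.
Normalizing constant: 0.6·0.0555988 + 0.4·0.0585709 = 0.0567876.
P(I | observation) = 0.0333593 / 0.0567876 = 0.587439.

0.587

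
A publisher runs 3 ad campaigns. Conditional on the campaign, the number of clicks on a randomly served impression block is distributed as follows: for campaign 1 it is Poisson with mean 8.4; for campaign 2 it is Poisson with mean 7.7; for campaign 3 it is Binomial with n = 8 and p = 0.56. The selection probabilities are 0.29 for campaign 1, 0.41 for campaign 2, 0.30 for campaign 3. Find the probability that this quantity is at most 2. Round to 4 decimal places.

Conditional on each campaign, P(X ≤ 2): 1: 0.0100471; 2: 0.0173637; 3: 0.0794247.
By total probability, P(X ≤ 2) = 0.29·0.0100471 + 0.41·0.0173637 + 0.3·0.0794247 = 0.0338602.

0.0339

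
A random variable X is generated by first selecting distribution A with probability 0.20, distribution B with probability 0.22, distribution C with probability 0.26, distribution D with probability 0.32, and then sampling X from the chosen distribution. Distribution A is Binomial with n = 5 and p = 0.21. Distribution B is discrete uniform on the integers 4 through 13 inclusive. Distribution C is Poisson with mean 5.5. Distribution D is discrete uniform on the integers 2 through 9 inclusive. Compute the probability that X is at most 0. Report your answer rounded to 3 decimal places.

Conditional on each component, P(X ≤ 0): A: 0.307706; B: 0; C: 0.00408677; D: 0.
By total probability, P(X ≤ 0) = 0.2·0.307706 + 0.22·0 + 0.26·0.00408677 + 0.32·0 = 0.0626037.

0.063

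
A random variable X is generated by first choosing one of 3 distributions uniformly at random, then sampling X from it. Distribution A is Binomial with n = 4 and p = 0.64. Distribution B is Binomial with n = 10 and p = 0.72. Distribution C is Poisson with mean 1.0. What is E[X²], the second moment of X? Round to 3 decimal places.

For each component E[X²] = Var + (mean)², giving A: 7.4752; B: 53.856; C: 2.
Overall E[X²] = 0.333333·7.4752 + 0.333333·53.856 + 0.333333·2 = 21.1104.

21.110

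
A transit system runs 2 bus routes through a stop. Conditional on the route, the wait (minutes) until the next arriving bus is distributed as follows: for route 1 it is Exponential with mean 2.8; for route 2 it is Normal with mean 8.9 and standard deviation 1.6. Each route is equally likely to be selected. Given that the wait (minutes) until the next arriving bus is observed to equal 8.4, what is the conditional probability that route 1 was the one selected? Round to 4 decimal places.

0.0697

Likelihoods f(8.4 | ·): 1: 0.0177811; 2: 0.237457.
Posterior ∝ prior × likelihood. Numerator for 1: 0.5·0.0177811 = 0.00889055.
Normalizing constant: 0.5·0.0177811 + 0.5·0.237457 = 0.127619.
P(1 | observation) = 0.00889055 / 0.127619 = 0.0696648.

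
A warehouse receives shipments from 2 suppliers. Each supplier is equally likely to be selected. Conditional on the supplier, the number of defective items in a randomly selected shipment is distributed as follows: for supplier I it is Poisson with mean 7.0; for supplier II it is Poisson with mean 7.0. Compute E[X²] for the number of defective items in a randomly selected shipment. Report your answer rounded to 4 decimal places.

56.0000

For each component E[X²] = Var + (mean)², giving I: 56; II: 56.
Overall E[X²] = 0.5·56 + 0.5·56 = 56.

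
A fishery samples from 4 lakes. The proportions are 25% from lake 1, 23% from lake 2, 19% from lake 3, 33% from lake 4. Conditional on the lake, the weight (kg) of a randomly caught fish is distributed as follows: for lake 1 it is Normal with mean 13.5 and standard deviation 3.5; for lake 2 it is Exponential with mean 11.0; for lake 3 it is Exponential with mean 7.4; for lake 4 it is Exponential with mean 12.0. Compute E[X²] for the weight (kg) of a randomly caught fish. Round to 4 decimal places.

For each component E[X²] = Var + (mean)², giving 1: 194.5; 2: 242; 3: 109.52; 4: 288.
Overall E[X²] = 0.25·194.5 + 0.23·242 + 0.19·109.52 + 0.33·288 = 220.134.

220.1338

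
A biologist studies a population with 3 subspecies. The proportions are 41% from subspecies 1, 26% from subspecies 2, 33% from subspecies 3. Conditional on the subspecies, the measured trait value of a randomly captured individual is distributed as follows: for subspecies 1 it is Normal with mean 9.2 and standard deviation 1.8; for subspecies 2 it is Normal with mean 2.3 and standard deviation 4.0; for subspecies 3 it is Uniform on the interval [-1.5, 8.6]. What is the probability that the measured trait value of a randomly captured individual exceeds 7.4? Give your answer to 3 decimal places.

Conditional on each subspecies, P(X > 7.4): 1: 0.841345; 2: 0.101155; 3: 0.118812.
By total probability, P(X > 7.4) = 0.41·0.841345 + 0.26·0.101155 + 0.33·0.118812 = 0.410459.

0.410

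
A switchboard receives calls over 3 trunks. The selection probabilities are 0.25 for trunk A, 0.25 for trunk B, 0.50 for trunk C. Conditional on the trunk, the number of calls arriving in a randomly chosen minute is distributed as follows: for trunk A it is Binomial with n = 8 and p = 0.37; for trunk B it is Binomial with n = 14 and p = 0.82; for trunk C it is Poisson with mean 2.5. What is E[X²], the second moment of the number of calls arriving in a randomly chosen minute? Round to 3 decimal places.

For each component E[X²] = Var + (mean)², giving A: 10.6264; B: 133.857; C: 8.75.
Overall E[X²] = 0.25·10.6264 + 0.25·133.857 + 0.5·8.75 = 40.4958.

40.496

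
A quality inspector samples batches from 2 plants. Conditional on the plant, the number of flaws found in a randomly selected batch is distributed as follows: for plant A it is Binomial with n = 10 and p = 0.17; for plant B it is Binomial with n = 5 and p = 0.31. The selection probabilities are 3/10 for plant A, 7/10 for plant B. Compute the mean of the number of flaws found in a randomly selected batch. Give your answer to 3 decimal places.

Component means — A: 1.7; B: 1.55.
E[X] = 0.3·1.7 + 0.7·1.55 = 1.595.

1.595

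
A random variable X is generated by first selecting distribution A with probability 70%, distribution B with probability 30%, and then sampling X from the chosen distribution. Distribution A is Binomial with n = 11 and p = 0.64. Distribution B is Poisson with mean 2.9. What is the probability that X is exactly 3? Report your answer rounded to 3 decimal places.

0.076

Conditional on each component, P(X = 3): A: 0.0122024; B: 0.22366.
By total probability, P(X = 3) = 0.7·0.0122024 + 0.3·0.22366 = 0.0756397.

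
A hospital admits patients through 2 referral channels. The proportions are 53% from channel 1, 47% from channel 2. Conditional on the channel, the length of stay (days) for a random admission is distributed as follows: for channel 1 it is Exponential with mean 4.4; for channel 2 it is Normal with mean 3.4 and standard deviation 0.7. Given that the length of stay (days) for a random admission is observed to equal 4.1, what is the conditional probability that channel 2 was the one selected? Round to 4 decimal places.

Likelihoods f(4.1 | ·): 1: 0.0895084; 2: 0.345672.
Posterior ∝ prior × likelihood. Numerator for 2: 0.47·0.345672 = 0.162466.
Normalizing constant: 0.53·0.0895084 + 0.47·0.345672 = 0.209906.
P(2 | observation) = 0.162466 / 0.209906 = 0.773996.

0.7740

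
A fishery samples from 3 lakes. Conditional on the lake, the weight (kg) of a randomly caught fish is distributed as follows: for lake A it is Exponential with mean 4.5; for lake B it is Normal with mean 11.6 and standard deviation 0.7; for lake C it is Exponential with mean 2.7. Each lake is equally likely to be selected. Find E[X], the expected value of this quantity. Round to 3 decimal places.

6.267

Component means — A: 4.5; B: 11.6; C: 2.7.
E[X] = 0.333333·4.5 + 0.333333·11.6 + 0.333333·2.7 = 6.26667.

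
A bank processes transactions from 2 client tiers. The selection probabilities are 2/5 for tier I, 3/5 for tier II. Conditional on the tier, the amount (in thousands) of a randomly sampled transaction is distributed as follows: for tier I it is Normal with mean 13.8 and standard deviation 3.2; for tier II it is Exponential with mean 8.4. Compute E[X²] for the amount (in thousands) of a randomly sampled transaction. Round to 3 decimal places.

For each component E[X²] = Var + (mean)², giving I: 200.68; II: 141.12.
Overall E[X²] = 0.4·200.68 + 0.6·141.12 = 164.944.

164.944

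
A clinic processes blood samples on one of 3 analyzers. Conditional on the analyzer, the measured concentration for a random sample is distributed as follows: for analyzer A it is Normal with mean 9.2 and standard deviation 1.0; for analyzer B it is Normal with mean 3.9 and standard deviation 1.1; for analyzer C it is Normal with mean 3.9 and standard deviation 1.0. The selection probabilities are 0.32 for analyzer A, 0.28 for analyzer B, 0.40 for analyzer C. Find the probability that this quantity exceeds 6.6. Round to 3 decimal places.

0.322

Conditional on each analyzer, P(X > 6.6): A: 0.995339; B: 0.00705314; C: 0.00346697.
By total probability, P(X > 6.6) = 0.32·0.995339 + 0.28·0.00705314 + 0.4·0.00346697 = 0.32187.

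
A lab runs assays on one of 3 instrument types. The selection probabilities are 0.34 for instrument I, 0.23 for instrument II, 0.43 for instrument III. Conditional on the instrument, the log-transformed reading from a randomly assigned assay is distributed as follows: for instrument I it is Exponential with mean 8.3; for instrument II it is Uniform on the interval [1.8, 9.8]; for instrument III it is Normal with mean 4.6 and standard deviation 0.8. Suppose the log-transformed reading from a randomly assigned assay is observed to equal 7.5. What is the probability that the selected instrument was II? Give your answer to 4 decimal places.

Likelihoods f(7.5 | ·): I: 0.0488076; II: 0.125; III: 0.000698827.
Posterior ∝ prior × likelihood. Numerator for II: 0.23·0.125 = 0.02875.
Normalizing constant: 0.34·0.0488076 + 0.23·0.125 + 0.43·0.000698827 = 0.0456451.
P(II | observation) = 0.02875 / 0.0456451 = 0.62986.

0.6299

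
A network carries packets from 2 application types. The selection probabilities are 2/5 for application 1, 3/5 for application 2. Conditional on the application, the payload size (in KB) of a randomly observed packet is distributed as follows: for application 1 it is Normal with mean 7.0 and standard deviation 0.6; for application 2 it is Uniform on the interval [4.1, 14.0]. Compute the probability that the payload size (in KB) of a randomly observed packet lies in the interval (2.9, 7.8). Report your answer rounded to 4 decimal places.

0.5878

Conditional on each application, P(2.9 < X < 7.8): 1: 0.908789; 2: 0.373737.
By total probability, P(2.9 < X < 7.8) = 0.4·0.908789 + 0.6·0.373737 = 0.587758.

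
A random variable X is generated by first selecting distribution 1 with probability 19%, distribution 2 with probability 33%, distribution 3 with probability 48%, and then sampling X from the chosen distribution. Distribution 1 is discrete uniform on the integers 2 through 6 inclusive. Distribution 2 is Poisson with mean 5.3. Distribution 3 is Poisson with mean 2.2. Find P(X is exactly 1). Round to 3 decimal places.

Conditional on each component, P(X = 1): 1: 0; 2: 0.0264554; 3: 0.243767.
By total probability, P(X = 1) = 0.19·0 + 0.33·0.0264554 + 0.48·0.243767 = 0.125738.

0.126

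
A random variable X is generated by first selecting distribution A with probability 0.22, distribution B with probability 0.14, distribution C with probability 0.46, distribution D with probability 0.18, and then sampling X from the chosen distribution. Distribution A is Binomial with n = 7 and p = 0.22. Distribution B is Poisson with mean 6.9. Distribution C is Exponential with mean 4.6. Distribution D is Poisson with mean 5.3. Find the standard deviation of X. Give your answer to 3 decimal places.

Per component, A: μ=1.54, E[X²]=3.5728; B: μ=6.9, E[X²]=54.51; C: μ=4.6, E[X²]=42.32; D: μ=5.3, E[X²]=33.39.
E[X] = 0.22·1.54 + 0.14·6.9 + 0.46·4.6 + 0.18·5.3 = 4.3748.
E[X²] = 0.22·3.5728 + 0.14·54.51 + 0.46·42.32 + 0.18·33.39 = 33.8948.
Var(X) = E[X²] − (E[X])² = 33.8948 − 19.1389 = 14.7559.
SD(X) = √14.7559 = 3.84135.

3.841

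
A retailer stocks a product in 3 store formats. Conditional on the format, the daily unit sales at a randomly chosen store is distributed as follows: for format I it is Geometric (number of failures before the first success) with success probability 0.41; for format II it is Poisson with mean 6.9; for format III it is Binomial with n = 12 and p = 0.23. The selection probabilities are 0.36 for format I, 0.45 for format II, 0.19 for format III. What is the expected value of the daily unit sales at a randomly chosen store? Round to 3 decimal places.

Component means — I: 1.43902; II: 6.9; III: 2.76.
E[X] = 0.36·1.43902 + 0.45·6.9 + 0.19·2.76 = 4.14745.

4.147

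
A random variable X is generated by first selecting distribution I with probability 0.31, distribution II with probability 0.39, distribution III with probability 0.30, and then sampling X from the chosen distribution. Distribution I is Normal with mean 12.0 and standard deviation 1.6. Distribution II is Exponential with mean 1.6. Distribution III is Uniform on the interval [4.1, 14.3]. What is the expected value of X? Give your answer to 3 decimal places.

Component means — I: 12; II: 1.6; III: 9.2.
E[X] = 0.31·12 + 0.39·1.6 + 0.3·9.2 = 7.104.

7.104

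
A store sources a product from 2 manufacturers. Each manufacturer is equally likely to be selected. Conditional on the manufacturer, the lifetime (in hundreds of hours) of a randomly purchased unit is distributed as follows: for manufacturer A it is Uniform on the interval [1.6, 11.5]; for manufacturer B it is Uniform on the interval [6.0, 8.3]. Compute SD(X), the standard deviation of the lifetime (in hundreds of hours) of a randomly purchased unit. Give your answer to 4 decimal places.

2.0962

Per component, A: μ=6.55, E[X²]=51.07; B: μ=7.15, E[X²]=51.5633.
E[X] = 0.5·6.55 + 0.5·7.15 = 6.85.
E[X²] = 0.5·51.07 + 0.5·51.5633 = 51.3167.
Var(X) = E[X²] − (E[X])² = 51.3167 − 46.9225 = 4.39417.
SD(X) = √4.39417 = 2.09623.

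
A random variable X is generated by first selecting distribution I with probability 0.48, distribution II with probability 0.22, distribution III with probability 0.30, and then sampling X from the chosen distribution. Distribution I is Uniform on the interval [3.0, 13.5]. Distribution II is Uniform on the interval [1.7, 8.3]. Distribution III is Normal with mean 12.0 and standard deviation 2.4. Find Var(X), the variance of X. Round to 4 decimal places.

13.3110

Per component, I: μ=8.25, E[X²]=77.25; II: μ=5, E[X²]=28.63; III: μ=12, E[X²]=149.76.
E[X] = 0.48·8.25 + 0.22·5 + 0.3·12 = 8.66.
E[X²] = 0.48·77.25 + 0.22·28.63 + 0.3·149.76 = 88.3066.
Var(X) = E[X²] − (E[X])² = 88.3066 − 74.9956 = 13.311.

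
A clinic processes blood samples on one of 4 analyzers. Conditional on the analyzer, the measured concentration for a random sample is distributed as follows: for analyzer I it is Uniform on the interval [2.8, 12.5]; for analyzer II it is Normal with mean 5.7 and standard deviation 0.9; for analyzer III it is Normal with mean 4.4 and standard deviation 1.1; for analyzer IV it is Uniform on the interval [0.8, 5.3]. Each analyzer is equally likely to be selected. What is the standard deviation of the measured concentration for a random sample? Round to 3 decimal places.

Per component, I: μ=7.65, E[X²]=66.3633; II: μ=5.7, E[X²]=33.3; III: μ=4.4, E[X²]=20.57; IV: μ=3.05, E[X²]=10.99.
E[X] = 0.25·7.65 + 0.25·5.7 + 0.25·4.4 + 0.25·3.05 = 5.2.
E[X²] = 0.25·66.3633 + 0.25·33.3 + 0.25·20.57 + 0.25·10.99 = 32.8058.
Var(X) = E[X²] − (E[X])² = 32.8058 − 27.04 = 5.76583.
SD(X) = √5.76583 = 2.40121.

2.401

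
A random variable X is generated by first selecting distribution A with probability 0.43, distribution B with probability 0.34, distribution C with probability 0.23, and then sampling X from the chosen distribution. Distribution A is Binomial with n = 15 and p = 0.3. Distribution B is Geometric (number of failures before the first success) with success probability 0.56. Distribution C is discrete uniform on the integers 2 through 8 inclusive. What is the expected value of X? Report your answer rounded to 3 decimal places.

3.352

Component means — A: 4.5; B: 0.785714; C: 5.
E[X] = 0.43·4.5 + 0.34·0.785714 + 0.23·5 = 3.35214.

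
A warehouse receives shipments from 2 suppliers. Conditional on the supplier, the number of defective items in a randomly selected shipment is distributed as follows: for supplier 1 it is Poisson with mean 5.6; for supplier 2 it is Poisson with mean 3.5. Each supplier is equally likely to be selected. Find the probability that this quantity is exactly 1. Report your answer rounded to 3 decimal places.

0.063

Conditional on each supplier, P(X = 1): 1: 0.020708; 2: 0.105691.
By total probability, P(X = 1) = 0.5·0.020708 + 0.5·0.105691 = 0.0631994.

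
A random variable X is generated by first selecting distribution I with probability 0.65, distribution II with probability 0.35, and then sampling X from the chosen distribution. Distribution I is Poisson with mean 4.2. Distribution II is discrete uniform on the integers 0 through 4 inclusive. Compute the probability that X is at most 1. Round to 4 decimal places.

Conditional on each component, P(X ≤ 1): I: 0.077977; II: 0.4.
By total probability, P(X ≤ 1) = 0.65·0.077977 + 0.35·0.4 = 0.190685.

0.1907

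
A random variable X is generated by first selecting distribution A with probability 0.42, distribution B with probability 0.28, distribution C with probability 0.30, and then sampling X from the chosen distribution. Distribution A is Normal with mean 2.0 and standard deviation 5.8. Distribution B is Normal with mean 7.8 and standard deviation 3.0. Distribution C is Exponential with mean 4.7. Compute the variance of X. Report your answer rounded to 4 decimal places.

28.9576

Per component, A: μ=2, E[X²]=37.64; B: μ=7.8, E[X²]=69.84; C: μ=4.7, E[X²]=44.18.
E[X] = 0.42·2 + 0.28·7.8 + 0.3·4.7 = 4.434.
E[X²] = 0.42·37.64 + 0.28·69.84 + 0.3·44.18 = 48.618.
Var(X) = E[X²] − (E[X])² = 48.618 − 19.6604 = 28.9576.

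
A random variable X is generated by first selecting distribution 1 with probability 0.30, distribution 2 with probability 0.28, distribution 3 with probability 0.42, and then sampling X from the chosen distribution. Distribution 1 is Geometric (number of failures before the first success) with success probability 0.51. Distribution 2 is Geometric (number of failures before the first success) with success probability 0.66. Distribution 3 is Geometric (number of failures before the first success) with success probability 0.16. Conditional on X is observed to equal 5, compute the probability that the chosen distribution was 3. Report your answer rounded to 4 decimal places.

0.8448

Likelihoods P(X=5 | ·): 1: 0.0144062; 2: 0.00299874; 3: 0.0669139.
Posterior ∝ prior × likelihood. Numerator for 3: 0.42·0.0669139 = 0.0281038.
Normalizing constant: 0.3·0.0144062 + 0.28·0.00299874 + 0.42·0.0669139 = 0.0332654.
P(3 | observation) = 0.0281038 / 0.0332654 = 0.844838.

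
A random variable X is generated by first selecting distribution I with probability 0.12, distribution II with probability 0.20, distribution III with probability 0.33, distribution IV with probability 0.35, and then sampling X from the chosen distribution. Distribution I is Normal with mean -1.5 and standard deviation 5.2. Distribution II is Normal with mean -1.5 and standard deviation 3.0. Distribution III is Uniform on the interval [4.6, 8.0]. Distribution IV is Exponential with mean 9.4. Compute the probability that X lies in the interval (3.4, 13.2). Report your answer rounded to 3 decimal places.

0.519

Conditional on each component, P(3.4 < X < 13.2): I: 0.170668; II: 0.051199; III: 1; IV: 0.45094.
By total probability, P(3.4 < X < 13.2) = 0.12·0.170668 + 0.2·0.051199 + 0.33·1 + 0.35·0.45094 = 0.518549.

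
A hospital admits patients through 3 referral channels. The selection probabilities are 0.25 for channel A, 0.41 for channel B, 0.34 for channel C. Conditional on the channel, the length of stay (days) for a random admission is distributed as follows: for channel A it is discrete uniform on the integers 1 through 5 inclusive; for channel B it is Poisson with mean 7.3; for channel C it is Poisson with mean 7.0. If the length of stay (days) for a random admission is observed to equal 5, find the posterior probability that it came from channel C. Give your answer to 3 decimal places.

Likelihoods P(X=5 | ·): A: 0.2; B: 0.116703; C: 0.127717.
Posterior ∝ prior × likelihood. Numerator for C: 0.34·0.127717 = 0.0434237.
Normalizing constant: 0.25·0.2 + 0.41·0.116703 + 0.34·0.127717 = 0.141272.
P(C | observation) = 0.0434237 / 0.141272 = 0.307376.

0.307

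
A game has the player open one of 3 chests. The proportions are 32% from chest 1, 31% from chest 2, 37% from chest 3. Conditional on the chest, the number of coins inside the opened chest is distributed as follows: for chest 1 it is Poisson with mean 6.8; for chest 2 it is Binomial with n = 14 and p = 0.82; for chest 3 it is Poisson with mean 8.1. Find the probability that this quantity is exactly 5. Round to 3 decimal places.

Conditional on each chest, P(X = 5): 1: 0.134946; 2: 0.000147226; 3: 0.088198.
By total probability, P(X = 5) = 0.32·0.134946 + 0.31·0.000147226 + 0.37·0.088198 = 0.0758617.

0.076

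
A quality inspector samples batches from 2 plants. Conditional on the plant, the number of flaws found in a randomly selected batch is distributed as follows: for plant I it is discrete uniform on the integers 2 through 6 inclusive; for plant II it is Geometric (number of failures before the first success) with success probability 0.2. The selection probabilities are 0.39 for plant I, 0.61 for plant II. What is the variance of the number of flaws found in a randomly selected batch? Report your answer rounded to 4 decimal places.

Per component, I: μ=4, E[X²]=18; II: μ=4, E[X²]=36.
E[X] = 0.39·4 + 0.61·4 = 4.
E[X²] = 0.39·18 + 0.61·36 = 28.98.
Var(X) = E[X²] − (E[X])² = 28.98 − 16 = 12.98.

12.9800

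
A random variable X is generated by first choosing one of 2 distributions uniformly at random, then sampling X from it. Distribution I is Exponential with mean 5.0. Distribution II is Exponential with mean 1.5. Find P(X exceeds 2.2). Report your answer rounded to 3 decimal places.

0.437

Conditional on each component, P(X > 2.2): I: 0.644036; II: 0.230693.
By total probability, P(X > 2.2) = 0.5·0.644036 + 0.5·0.230693 = 0.437365.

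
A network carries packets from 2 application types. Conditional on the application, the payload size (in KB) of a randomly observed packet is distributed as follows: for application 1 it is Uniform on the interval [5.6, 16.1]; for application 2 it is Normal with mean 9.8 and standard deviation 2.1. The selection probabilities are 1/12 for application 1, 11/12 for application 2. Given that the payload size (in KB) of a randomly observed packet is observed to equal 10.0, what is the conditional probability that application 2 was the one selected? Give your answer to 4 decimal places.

0.9562

Likelihoods f(10.0 | ·): 1: 0.0952381; 2: 0.189113.
Posterior ∝ prior × likelihood. Numerator for 2: 0.916667·0.189113 = 0.173354.
Normalizing constant: 0.0833333·0.0952381 + 0.916667·0.189113 = 0.18129.
P(2 | observation) = 0.173354 / 0.18129 = 0.956222.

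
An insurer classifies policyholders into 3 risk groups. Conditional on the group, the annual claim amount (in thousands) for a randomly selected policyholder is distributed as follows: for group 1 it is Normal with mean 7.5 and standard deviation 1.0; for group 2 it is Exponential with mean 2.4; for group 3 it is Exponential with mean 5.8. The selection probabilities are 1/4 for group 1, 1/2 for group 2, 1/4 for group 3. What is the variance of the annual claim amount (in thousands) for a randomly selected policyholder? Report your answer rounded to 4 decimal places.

16.4169

Per component, 1: μ=7.5, E[X²]=57.25; 2: μ=2.4, E[X²]=11.52; 3: μ=5.8, E[X²]=67.28.
E[X] = 0.25·7.5 + 0.5·2.4 + 0.25·5.8 = 4.525.
E[X²] = 0.25·57.25 + 0.5·11.52 + 0.25·67.28 = 36.8925.
Var(X) = E[X²] − (E[X])² = 36.8925 − 20.4756 = 16.4169.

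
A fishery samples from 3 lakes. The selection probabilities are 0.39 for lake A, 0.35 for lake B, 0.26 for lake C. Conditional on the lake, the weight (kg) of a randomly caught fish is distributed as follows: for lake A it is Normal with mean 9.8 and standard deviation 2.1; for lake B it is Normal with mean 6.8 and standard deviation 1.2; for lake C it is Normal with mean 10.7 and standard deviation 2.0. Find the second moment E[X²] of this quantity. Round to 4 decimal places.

86.6709

For each component E[X²] = Var + (mean)², giving A: 100.45; B: 47.68; C: 118.49.
Overall E[X²] = 0.39·100.45 + 0.35·47.68 + 0.26·118.49 = 86.6709.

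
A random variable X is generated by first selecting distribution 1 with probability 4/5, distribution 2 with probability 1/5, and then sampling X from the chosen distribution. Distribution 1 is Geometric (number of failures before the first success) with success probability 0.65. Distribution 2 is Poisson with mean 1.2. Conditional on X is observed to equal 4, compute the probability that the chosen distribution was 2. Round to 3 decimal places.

0.400

Likelihoods P(X=4 | ·): 1: 0.00975406; 2: 0.0260232.
Posterior ∝ prior × likelihood. Numerator for 2: 0.2·0.0260232 = 0.00520464.
Normalizing constant: 0.8·0.00975406 + 0.2·0.0260232 = 0.0130079.
P(2 | observation) = 0.00520464 / 0.0130079 = 0.400114.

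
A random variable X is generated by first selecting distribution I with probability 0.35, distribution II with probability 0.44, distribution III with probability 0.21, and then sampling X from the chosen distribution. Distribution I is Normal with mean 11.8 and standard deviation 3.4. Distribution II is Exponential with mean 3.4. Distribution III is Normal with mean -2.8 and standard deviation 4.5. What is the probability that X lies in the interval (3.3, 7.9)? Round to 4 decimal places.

0.1820

Conditional on each component, P(3.3 < X < 7.9): I: 0.119469; II: 0.280933; III: 0.0789117.
By total probability, P(3.3 < X < 7.9) = 0.35·0.119469 + 0.44·0.280933 + 0.21·0.0789117 = 0.181996.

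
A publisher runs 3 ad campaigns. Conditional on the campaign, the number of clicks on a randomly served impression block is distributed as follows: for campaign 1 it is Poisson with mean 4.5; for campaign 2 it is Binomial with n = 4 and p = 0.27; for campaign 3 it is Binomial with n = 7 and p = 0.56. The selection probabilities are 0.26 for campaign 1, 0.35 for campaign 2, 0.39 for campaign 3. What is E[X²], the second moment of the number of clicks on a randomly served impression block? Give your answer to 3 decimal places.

For each component E[X²] = Var + (mean)², giving 1: 24.75; 2: 1.9548; 3: 17.0912.
Overall E[X²] = 0.26·24.75 + 0.35·1.9548 + 0.39·17.0912 = 13.7847.

13.785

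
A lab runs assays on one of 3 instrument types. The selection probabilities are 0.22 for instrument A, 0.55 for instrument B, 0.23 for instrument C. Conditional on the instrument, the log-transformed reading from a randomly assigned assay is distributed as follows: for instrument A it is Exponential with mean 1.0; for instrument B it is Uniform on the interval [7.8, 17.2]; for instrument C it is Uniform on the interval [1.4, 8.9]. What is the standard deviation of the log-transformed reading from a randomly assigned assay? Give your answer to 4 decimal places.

Per component, A: μ=1, E[X²]=2; B: μ=12.5, E[X²]=163.613; C: μ=5.15, E[X²]=31.21.
E[X] = 0.22·1 + 0.55·12.5 + 0.23·5.15 = 8.2795.
E[X²] = 0.22·2 + 0.55·163.613 + 0.23·31.21 = 97.6056.
Var(X) = E[X²] − (E[X])² = 97.6056 − 68.5501 = 29.0555.
SD(X) = √29.0555 = 5.39032.

5.3903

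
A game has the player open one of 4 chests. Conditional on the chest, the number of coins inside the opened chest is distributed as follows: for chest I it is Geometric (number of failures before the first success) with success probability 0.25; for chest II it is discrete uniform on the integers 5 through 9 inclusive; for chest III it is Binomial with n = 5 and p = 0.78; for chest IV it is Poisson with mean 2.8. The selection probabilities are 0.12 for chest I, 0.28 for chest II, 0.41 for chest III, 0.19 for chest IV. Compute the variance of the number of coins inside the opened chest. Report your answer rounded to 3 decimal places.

5.598

Per component, I: μ=3, E[X²]=21; II: μ=7, E[X²]=51; III: μ=3.9, E[X²]=16.068; IV: μ=2.8, E[X²]=10.64.
E[X] = 0.12·3 + 0.28·7 + 0.41·3.9 + 0.19·2.8 = 4.451.
E[X²] = 0.12·21 + 0.28·51 + 0.41·16.068 + 0.19·10.64 = 25.4095.
Var(X) = E[X²] − (E[X])² = 25.4095 − 19.8114 = 5.59808.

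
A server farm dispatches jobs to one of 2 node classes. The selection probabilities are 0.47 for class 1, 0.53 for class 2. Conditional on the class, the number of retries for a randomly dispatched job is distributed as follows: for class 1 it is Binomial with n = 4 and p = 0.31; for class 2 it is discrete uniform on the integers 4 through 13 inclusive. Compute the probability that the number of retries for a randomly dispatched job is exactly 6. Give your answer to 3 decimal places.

0.053

Conditional on each class, P(X = 6): 1: 0; 2: 0.1.
By total probability, P(X = 6) = 0.47·0 + 0.53·0.1 = 0.053.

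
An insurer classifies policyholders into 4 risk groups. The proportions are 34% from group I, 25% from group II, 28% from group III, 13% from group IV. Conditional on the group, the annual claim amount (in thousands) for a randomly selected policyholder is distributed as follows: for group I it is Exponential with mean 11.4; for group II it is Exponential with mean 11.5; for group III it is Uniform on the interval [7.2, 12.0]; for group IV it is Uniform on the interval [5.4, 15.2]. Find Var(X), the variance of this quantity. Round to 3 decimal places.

79.507

Per component, I: μ=11.4, E[X²]=259.92; II: μ=11.5, E[X²]=264.5; III: μ=9.6, E[X²]=94.08; IV: μ=10.3, E[X²]=114.093.
E[X] = 0.34·11.4 + 0.25·11.5 + 0.28·9.6 + 0.13·10.3 = 10.778.
E[X²] = 0.34·259.92 + 0.25·264.5 + 0.28·94.08 + 0.13·114.093 = 195.672.
Var(X) = E[X²] − (E[X])² = 195.672 − 116.165 = 79.507.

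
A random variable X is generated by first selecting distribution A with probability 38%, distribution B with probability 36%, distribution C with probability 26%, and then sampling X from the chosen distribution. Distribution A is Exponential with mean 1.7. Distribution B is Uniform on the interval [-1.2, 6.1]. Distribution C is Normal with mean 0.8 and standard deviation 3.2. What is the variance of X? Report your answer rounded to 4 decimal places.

5.7711

Per component, A: μ=1.7, E[X²]=5.78; B: μ=2.45, E[X²]=10.4433; C: μ=0.8, E[X²]=10.88.
E[X] = 0.38·1.7 + 0.36·2.45 + 0.26·0.8 = 1.736.
E[X²] = 0.38·5.78 + 0.36·10.4433 + 0.26·10.88 = 8.7848.
Var(X) = E[X²] − (E[X])² = 8.7848 − 3.0137 = 5.7711.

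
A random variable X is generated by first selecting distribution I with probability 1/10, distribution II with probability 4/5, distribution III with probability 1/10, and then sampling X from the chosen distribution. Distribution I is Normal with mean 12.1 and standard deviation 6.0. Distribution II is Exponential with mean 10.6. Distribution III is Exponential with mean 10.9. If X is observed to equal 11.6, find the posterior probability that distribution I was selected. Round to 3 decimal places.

Likelihoods f(11.6 | ·): I: 0.0662599; II: 0.0315812; III: 0.0316511.
Posterior ∝ prior × likelihood. Numerator for I: 0.1·0.0662599 = 0.00662599.
Normalizing constant: 0.1·0.0662599 + 0.8·0.0315812 + 0.1·0.0316511 = 0.0350561.
P(I | observation) = 0.00662599 / 0.0350561 = 0.189011.

0.189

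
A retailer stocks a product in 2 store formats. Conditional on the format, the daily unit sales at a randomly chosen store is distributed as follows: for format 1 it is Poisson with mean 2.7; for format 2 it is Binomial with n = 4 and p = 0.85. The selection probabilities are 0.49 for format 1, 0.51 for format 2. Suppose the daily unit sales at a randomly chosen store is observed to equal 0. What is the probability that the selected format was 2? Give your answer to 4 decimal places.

Likelihoods P(X=0 | ·): 1: 0.0672055; 2: 0.00050625.
Posterior ∝ prior × likelihood. Numerator for 2: 0.51·0.00050625 = 0.000258188.
Normalizing constant: 0.49·0.0672055 + 0.51·0.00050625 = 0.0331889.
P(2 | observation) = 0.000258188 / 0.0331889 = 0.00777934.

0.0078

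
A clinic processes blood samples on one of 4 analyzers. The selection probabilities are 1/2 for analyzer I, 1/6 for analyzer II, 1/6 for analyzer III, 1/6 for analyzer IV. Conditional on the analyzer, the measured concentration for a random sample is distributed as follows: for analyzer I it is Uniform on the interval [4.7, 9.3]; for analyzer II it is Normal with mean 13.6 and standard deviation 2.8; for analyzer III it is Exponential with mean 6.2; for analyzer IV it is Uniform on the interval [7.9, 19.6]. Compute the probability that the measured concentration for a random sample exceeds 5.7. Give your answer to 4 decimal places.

0.7907

Conditional on each analyzer, P(X > 5.7): I: 0.782609; II: 0.997609; III: 0.398776; IV: 1.
By total probability, P(X > 5.7) = 0.5·0.782609 + 0.166667·0.997609 + 0.166667·0.398776 + 0.166667·1 = 0.790702.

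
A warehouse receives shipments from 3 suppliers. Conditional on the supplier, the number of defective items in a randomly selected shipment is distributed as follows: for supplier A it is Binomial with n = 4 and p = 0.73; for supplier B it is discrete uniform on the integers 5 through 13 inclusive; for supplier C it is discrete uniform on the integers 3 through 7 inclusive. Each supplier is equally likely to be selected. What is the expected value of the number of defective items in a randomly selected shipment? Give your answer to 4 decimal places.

Component means — A: 2.92; B: 9; C: 5.
E[X] = 0.333333·2.92 + 0.333333·9 + 0.333333·5 = 5.64.

5.6400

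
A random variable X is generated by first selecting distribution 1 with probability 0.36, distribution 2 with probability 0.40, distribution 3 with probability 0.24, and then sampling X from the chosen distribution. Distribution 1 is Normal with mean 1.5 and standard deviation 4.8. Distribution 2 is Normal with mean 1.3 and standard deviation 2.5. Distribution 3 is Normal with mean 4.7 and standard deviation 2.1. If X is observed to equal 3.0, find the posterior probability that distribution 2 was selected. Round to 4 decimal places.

Likelihoods f(3.0 | ·): 1: 0.0791522; 2: 0.126637; 3: 0.136895.
Posterior ∝ prior × likelihood. Numerator for 2: 0.4·0.126637 = 0.0506549.
Normalizing constant: 0.36·0.0791522 + 0.4·0.126637 + 0.24·0.136895 = 0.112004.
P(2 | observation) = 0.0506549 / 0.112004 = 0.452257.

0.4523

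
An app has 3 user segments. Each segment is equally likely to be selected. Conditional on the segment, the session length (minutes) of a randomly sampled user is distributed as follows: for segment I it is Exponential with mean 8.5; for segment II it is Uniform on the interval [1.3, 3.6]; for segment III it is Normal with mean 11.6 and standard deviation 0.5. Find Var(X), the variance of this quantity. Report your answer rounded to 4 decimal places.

Per component, I: μ=8.5, E[X²]=144.5; II: μ=2.45, E[X²]=6.44333; III: μ=11.6, E[X²]=134.81.
E[X] = 0.333333·8.5 + 0.333333·2.45 + 0.333333·11.6 = 7.51667.
E[X²] = 0.333333·144.5 + 0.333333·6.44333 + 0.333333·134.81 = 95.2511.
Var(X) = E[X²] − (E[X])² = 95.2511 − 56.5003 = 38.7508.

38.7508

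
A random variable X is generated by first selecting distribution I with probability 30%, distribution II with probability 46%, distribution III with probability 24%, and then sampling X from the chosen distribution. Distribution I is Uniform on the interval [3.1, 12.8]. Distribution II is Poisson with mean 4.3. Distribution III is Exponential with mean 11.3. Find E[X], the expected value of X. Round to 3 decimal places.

Component means — I: 7.95; II: 4.3; III: 11.3.
E[X] = 0.3·7.95 + 0.46·4.3 + 0.24·11.3 = 7.075.

7.075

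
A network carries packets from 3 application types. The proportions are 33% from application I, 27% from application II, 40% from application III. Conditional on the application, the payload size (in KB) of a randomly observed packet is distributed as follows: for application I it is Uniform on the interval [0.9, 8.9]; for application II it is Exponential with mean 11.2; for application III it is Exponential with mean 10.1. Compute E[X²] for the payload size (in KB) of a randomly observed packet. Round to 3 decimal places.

For each component E[X²] = Var + (mean)², giving I: 29.3433; II: 250.88; III: 204.02.
Overall E[X²] = 0.33·29.3433 + 0.27·250.88 + 0.4·204.02 = 159.029.

159.029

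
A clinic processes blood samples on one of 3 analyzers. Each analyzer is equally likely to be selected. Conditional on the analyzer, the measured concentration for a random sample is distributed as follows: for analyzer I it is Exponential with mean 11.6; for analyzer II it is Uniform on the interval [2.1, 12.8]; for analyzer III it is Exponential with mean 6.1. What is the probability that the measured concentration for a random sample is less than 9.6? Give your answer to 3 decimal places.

Conditional on each analyzer, P(X < 9.6): I: 0.562897; II: 0.700935; III: 0.792738.
By total probability, P(X < 9.6) = 0.333333·0.562897 + 0.333333·0.700935 + 0.333333·0.792738 = 0.685523.

0.686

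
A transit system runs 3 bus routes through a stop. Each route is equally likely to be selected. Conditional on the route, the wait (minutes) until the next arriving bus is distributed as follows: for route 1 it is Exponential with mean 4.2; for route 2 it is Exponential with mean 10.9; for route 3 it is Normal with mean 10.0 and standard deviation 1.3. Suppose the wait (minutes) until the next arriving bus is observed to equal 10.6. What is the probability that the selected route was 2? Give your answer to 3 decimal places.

Likelihoods f(10.6 | ·): 1: 0.0190842; 2: 0.0346922; 3: 0.275874.
Posterior ∝ prior × likelihood. Numerator for 2: 0.333333·0.0346922 = 0.0115641.
Normalizing constant: 0.333333·0.0190842 + 0.333333·0.0346922 + 0.333333·0.275874 = 0.109883.
P(2 | observation) = 0.0115641 / 0.109883 = 0.105239.

0.105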